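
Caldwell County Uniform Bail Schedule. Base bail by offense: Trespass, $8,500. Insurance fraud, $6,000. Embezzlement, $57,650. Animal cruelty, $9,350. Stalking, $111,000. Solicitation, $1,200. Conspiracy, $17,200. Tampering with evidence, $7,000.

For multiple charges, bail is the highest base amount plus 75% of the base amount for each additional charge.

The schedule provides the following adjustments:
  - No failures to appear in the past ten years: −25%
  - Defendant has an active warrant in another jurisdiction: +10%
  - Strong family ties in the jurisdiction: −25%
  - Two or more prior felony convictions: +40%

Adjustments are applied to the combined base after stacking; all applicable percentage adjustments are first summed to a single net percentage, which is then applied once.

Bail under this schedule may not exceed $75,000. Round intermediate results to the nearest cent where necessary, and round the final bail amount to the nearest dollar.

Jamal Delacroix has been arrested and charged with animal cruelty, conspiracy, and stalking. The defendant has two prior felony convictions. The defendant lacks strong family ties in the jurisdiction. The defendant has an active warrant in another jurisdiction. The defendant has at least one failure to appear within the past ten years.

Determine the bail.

Base amounts from the schedule: animal cruelty $9,350; conspiracy $17,200; stalking $111,000.
Stacking rule: highest base plus 75% of each additional charge. Highest is stalking at $111,000. Additional: $9,350 × 75% = $7,012.50; $17,200 × 75% = $12,900. Combined base = $111,000 + $19,912.50 = $130,912.50.
Net percentage adjustment: +10% +40% = +50%. $130,912.50 × 1.5 = $196,368.75.
Result $196,368.75 exceeds the maximum of $75,000; bail is capped at $75,000.

$75,000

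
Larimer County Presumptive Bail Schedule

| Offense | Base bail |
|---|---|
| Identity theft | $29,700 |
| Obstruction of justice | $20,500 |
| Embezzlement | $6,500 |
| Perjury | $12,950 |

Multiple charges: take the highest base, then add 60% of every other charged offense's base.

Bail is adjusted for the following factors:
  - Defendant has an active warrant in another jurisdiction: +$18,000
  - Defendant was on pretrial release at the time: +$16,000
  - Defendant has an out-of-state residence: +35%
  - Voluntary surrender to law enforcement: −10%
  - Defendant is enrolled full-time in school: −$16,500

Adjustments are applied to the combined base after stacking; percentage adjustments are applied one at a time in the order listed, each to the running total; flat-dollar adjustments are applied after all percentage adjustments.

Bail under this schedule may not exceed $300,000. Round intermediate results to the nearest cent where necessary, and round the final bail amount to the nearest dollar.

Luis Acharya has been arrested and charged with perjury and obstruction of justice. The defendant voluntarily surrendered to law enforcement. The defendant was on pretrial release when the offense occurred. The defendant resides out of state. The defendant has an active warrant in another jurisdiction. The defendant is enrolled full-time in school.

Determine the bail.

$51,848

Base amounts from the schedule: perjury $12,950; obstruction of justice $20,500.
Stacking rule: highest base plus 60% of each additional charge. Highest is obstruction of justice at $20,500. Additional: $12,950 × 60% = $7,770. Combined base = $20,500 + $7,770 = $28,270.
Defendant has an out-of-state residence (+35%): $28,270 × 1.35 = $38,164.50.
Voluntary surrender to law enforcement (−10%): $38,164.50 × 0.9 = $34,348.05.
Defendant has an active warrant in another jurisdiction (+$18,000 flat): $34,348.05 + $18,000 = $52,348.05.
Defendant was on pretrial release at the time (+$16,000 flat): $52,348.05 + $16,000 = $68,348.05.
Defendant is enrolled full-time in school (−$16,500 flat): $68,348.05 − $16,500 = $51,848.05.
$51,848.05 is within the $300,000 maximum.
Rounded to the nearest dollar: $51,848.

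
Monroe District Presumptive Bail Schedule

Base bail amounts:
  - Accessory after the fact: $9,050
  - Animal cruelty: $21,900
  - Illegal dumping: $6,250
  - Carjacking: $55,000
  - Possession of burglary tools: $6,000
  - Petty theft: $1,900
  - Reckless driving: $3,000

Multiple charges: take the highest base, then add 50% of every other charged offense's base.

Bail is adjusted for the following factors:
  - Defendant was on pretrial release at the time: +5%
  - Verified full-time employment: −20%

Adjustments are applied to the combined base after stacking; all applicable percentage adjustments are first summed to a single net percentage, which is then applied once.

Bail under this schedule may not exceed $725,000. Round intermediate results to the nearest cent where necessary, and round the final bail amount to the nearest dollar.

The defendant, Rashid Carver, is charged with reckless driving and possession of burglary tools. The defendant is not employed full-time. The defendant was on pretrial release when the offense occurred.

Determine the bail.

$7,875

Base amounts from the schedule: reckless driving $3,000; possession of burglary tools $6,000.
Stacking rule: highest base plus 50% of each additional charge. Highest is possession of burglary tools at $6,000. Additional: $3,000 × 50% = $1,500. Combined base = $6,000 + $1,500 = $7,500.
Defendant was on pretrial release at the time (+5%): $7,500 × 1.05 = $7,875.
$7,875 is within the $725,000 maximum.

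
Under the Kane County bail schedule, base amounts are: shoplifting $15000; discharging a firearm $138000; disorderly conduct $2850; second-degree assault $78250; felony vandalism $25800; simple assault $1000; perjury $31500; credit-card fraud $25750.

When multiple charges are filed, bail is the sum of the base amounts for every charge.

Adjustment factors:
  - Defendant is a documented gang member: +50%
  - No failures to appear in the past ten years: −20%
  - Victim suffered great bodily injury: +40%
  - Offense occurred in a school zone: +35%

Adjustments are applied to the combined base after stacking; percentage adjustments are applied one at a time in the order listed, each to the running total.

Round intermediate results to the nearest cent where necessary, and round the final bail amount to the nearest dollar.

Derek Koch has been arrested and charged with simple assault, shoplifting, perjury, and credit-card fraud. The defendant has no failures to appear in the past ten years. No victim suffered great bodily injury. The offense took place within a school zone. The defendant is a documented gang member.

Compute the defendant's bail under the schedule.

Base amounts from the schedule: simple assault $1000; shoplifting $15000; perjury $31500; credit-card fraud $25750.
Stacking rule: sum of all bases. $1000 + $15000 + $31500 + $25750 = $73250.
Defendant is a documented gang member (+50%): $73250 × 1.5 = $109875.
No failures to appear in the past ten years (−20%): $109875 × 0.8 = $87900.
Offense occurred in a school zone (+35%): $87900 × 1.35 = $118665.

$118665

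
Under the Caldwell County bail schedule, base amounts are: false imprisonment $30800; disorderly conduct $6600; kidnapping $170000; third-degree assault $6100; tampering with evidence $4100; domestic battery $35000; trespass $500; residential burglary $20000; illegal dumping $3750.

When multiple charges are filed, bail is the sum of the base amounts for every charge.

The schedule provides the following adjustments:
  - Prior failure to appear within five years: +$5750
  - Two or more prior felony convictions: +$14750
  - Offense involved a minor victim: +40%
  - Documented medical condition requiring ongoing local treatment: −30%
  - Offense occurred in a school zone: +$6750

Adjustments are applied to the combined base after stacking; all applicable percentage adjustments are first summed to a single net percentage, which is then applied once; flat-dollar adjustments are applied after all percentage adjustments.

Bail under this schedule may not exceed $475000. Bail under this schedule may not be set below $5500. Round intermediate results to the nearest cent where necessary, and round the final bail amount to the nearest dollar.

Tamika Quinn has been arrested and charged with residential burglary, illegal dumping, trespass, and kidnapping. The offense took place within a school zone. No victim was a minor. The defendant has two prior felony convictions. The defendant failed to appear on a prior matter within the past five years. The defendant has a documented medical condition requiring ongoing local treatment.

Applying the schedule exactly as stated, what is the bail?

$163225

Base amounts from the schedule: residential burglary $20000; illegal dumping $3750; trespass $500; kidnapping $170000.
Stacking rule: sum of all bases. $20000 + $3750 + $500 + $170000 = $194250.
Documented medical condition requiring ongoing local treatment (−30%): $194250 × 0.7 = $135975.
Prior failure to appear within five years (+$5750 flat): $135975 + $5750 = $141725.
Two or more prior felony convictions (+$14750 flat): $141725 + $14750 = $156475.
Offense occurred in a school zone (+$6750 flat): $156475 + $6750 = $163225.
$163225 is within the $475000 maximum.
$163225 is at or above the $5500 minimum.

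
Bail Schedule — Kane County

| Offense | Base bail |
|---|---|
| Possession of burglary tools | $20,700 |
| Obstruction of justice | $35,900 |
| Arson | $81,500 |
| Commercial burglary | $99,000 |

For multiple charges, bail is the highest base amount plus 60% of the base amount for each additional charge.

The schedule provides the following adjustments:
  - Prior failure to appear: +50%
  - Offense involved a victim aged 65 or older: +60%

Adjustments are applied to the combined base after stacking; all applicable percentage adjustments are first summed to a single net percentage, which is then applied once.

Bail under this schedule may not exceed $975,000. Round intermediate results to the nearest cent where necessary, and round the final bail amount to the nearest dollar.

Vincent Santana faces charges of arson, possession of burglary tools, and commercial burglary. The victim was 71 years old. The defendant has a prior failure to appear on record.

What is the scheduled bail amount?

$336,672

Base amounts from the schedule: arson $81,500; possession of burglary tools $20,700; commercial burglary $99,000.
Stacking rule: highest base plus 60% of each additional charge. Highest is commercial burglary at $99,000. Additional: $81,500 × 60% = $48,900; $20,700 × 60% = $12,420. Combined base = $99,000 + $61,320 = $160,320.
Net percentage adjustment: +50% +60% = +110%. $160,320 × 2.1 = $336,672.
$336,672 is within the $975,000 maximum.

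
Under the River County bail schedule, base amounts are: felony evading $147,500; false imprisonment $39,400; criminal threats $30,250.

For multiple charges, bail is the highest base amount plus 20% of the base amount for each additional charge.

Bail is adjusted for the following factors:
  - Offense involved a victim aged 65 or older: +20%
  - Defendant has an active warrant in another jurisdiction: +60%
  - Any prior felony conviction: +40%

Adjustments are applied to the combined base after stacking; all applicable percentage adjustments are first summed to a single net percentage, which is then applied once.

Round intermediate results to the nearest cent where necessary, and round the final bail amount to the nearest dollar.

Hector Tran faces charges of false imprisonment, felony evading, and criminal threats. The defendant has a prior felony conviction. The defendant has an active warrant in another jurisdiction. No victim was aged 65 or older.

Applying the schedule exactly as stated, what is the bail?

Base amounts from the schedule: false imprisonment $39,400; felony evading $147,500; criminal threats $30,250.
Stacking rule: highest base plus 20% of each additional charge. Highest is felony evading at $147,500. Additional: $39,400 × 20% = $7,880; $30,250 × 20% = $6,050. Combined base = $147,500 + $13,930 = $161,430.
Net percentage adjustment: +60% +40% = +100%. $161,430 × 2 = $322,860.

$322,860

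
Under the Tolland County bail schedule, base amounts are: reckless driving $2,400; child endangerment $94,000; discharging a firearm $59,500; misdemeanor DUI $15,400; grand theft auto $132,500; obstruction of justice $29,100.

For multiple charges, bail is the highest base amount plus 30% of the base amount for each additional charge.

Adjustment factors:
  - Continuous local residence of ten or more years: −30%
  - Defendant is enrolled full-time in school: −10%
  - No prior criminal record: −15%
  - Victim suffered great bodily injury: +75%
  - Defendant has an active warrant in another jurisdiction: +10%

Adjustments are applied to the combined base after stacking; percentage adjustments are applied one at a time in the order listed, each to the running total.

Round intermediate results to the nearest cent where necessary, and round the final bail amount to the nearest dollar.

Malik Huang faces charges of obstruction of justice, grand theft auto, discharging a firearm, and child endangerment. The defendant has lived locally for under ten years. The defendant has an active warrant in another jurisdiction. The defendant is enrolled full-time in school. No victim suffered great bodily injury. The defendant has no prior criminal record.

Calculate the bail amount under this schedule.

$157,596

Base amounts from the schedule: obstruction of justice $29,100; grand theft auto $132,500; discharging a firearm $59,500; child endangerment $94,000.
Stacking rule: highest base plus 30% of each additional charge. Highest is grand theft auto at $132,500. Additional: $29,100 × 30% = $8,730; $59,500 × 30% = $17,850; $94,000 × 30% = $28,200. Combined base = $132,500 + $54,780 = $187,280.
Defendant is enrolled full-time in school (−10%): $187,280 × 0.9 = $168,552.
No prior criminal record (−15%): $168,552 × 0.85 = $143,269.20.
Defendant has an active warrant in another jurisdiction (+10%): $143,269.20 × 1.1 = $157,596.12.
Rounded to the nearest dollar: $157,596.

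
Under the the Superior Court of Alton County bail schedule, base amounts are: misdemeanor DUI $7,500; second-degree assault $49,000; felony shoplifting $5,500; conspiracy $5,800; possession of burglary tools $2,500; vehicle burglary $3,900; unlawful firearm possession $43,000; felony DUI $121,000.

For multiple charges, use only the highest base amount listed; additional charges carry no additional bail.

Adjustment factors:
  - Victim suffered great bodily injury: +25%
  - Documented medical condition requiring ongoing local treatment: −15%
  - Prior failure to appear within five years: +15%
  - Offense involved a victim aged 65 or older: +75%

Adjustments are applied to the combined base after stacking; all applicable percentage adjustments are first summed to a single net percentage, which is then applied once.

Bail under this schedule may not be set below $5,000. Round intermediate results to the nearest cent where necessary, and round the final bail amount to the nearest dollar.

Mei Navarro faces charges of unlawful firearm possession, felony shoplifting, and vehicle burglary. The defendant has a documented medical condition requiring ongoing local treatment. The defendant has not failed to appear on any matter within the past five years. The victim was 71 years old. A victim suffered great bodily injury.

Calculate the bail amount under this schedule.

Base amounts from the schedule: unlawful firearm possession $43,000; felony shoplifting $5,500; vehicle burglary $3,900.
Stacking rule: use the highest base only. Highest is unlawful firearm possession at $43,000. Combined base = $43,000.
Net percentage adjustment: +25% −15% +75% = +85%. $43,000 × 1.85 = $79,550.
$79,550 is at or above the $5,000 minimum.

$79,550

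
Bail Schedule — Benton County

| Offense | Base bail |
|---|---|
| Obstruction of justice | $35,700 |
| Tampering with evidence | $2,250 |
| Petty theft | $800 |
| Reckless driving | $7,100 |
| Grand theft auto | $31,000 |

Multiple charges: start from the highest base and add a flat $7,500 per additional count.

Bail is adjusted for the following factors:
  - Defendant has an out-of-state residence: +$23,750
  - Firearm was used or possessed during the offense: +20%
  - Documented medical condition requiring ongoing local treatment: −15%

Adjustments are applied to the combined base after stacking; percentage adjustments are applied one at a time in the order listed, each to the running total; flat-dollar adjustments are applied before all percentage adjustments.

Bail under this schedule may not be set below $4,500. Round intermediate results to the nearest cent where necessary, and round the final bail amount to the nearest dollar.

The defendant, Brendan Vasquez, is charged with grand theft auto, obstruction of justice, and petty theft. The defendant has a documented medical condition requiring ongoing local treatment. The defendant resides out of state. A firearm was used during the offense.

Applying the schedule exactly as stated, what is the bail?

Base amounts from the schedule: grand theft auto $31,000; obstruction of justice $35,700; petty theft $800.
Stacking rule: highest base plus $7,500 per additional charge. Highest is obstruction of justice at $35,700; 2 additional charges → +$15,000. Combined base = $50,700.
Defendant has an out-of-state residence (+$23,750 flat): $50,700 + $23,750 = $74,450.
Firearm was used or possessed during the offense (+20%): $74,450 × 1.2 = $89,340.
Documented medical condition requiring ongoing local treatment (−15%): $89,340 × 0.85 = $75,939.
$75,939 is at or above the $4,500 minimum.

$75,939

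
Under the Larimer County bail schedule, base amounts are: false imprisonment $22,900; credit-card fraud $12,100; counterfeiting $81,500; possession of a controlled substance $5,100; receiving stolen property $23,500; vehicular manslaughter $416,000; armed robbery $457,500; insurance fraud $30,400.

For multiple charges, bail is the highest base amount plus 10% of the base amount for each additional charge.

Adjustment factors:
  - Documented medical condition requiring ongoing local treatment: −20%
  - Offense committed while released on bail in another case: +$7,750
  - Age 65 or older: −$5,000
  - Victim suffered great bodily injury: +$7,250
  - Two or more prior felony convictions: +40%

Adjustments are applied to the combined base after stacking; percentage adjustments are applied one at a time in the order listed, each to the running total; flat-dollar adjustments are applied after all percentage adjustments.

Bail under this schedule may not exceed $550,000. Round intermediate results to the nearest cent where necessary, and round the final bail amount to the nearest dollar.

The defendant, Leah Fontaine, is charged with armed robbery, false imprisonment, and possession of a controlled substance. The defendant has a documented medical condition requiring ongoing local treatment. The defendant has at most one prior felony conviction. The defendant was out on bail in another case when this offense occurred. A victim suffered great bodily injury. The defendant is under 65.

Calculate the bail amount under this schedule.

Base amounts from the schedule: armed robbery $457,500; false imprisonment $22,900; possession of a controlled substance $5,100.
Stacking rule: highest base plus 10% of each additional charge. Highest is armed robbery at $457,500. Additional: $22,900 × 10% = $2,290; $5,100 × 10% = $510. Combined base = $457,500 + $2,800 = $460,300.
Documented medical condition requiring ongoing local treatment (−20%): $460,300 × 0.8 = $368,240.
Offense committed while released on bail in another case (+$7,750 flat): $368,240 + $7,750 = $375,990.
Victim suffered great bodily injury (+$7,250 flat): $375,990 + $7,250 = $383,240.
$383,240 is within the $550,000 maximum.

$383,240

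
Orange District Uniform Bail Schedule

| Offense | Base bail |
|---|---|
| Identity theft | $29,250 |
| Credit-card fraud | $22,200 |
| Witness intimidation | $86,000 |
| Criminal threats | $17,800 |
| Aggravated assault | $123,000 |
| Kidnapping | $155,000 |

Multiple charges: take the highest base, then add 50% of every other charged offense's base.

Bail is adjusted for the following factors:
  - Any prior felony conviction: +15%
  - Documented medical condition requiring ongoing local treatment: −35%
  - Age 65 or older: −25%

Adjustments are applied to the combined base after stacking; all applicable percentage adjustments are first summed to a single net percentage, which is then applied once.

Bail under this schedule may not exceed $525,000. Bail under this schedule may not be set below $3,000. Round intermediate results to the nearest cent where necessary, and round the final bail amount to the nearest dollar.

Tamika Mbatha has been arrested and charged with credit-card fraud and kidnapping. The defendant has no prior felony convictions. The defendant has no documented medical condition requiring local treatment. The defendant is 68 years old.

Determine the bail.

$124,575

Base amounts from the schedule: credit-card fraud $22,200; kidnapping $155,000.
Stacking rule: highest base plus 50% of each additional charge. Highest is kidnapping at $155,000. Additional: $22,200 × 50% = $11,100. Combined base = $155,000 + $11,100 = $166,100.
Age 65 or older (−25%): $166,100 × 0.75 = $124,575.
$124,575 is within the $525,000 maximum.
$124,575 is at or above the $3,000 minimum.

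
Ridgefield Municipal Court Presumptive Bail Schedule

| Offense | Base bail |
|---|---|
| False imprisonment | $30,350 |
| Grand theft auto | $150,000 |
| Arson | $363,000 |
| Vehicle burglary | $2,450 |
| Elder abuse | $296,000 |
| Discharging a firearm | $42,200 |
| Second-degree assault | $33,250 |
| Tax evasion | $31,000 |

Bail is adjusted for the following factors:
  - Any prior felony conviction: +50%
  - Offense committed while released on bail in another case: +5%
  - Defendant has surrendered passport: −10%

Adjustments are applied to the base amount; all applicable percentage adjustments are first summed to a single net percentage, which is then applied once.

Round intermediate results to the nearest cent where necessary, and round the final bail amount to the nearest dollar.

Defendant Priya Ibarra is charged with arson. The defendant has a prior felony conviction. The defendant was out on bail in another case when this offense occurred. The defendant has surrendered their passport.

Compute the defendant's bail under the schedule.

$526,350

Base amounts from the schedule: arson $363,000.
Single charge. Combined base = $363,000.
Net percentage adjustment: +50% +5% −10% = +45%. $363,000 × 1.45 = $526,350.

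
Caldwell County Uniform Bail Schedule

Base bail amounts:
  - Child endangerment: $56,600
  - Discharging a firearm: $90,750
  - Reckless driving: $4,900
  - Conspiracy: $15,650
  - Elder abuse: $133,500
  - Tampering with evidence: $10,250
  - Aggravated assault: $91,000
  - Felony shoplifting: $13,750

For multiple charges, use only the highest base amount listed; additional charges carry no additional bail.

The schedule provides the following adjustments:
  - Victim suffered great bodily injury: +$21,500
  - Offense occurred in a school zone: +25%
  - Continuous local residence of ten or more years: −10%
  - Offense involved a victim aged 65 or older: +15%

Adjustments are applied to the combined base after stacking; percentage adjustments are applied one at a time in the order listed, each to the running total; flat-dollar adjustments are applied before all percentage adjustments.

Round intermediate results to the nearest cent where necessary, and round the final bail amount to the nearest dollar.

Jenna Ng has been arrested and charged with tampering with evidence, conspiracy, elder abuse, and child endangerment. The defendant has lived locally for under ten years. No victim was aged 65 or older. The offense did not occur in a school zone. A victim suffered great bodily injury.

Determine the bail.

Base amounts from the schedule: tampering with evidence $10,250; conspiracy $15,650; elder abuse $133,500; child endangerment $56,600.
Stacking rule: use the highest base only. Highest is elder abuse at $133,500. Combined base = $133,500.
Victim suffered great bodily injury (+$21,500 flat): $133,500 + $21,500 = $155,000.

$155,000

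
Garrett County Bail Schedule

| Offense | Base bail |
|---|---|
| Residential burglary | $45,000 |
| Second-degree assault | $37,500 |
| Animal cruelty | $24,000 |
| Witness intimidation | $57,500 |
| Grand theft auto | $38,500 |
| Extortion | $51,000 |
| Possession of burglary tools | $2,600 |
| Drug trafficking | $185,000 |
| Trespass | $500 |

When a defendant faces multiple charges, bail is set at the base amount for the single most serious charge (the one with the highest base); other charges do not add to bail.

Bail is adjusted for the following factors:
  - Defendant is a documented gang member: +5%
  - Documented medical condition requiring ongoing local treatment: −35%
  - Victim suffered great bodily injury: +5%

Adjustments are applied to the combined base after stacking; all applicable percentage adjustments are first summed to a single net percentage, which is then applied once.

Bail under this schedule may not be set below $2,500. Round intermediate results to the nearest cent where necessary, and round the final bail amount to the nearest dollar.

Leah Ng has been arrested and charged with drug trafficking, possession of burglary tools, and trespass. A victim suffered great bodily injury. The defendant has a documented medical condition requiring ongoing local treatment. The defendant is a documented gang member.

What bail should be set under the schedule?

$138,750

Base amounts from the schedule: drug trafficking $185,000; possession of burglary tools $2,600; trespass $500.
Stacking rule: use the highest base only. Highest is drug trafficking at $185,000. Combined base = $185,000.
Net percentage adjustment: +5% −35% +5% = −25%. $185,000 × 0.75 = $138,750.
$138,750 is at or above the $2,500 minimum.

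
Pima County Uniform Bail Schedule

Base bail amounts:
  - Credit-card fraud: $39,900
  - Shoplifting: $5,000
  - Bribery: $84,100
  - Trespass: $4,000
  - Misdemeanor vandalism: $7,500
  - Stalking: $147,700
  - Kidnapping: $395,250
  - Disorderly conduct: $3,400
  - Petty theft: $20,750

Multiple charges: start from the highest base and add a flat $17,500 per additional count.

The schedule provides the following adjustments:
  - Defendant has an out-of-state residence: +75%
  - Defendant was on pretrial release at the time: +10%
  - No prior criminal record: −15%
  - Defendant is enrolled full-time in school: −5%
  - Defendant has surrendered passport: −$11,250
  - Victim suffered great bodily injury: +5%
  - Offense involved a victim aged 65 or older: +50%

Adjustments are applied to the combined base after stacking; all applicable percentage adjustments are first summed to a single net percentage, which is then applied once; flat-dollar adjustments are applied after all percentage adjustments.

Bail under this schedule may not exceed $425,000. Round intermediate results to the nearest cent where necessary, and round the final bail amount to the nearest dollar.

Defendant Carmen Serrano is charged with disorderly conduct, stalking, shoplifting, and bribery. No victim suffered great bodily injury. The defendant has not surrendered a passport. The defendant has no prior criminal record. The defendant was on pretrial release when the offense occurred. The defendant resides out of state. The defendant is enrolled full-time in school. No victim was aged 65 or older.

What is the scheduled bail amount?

Base amounts from the schedule: disorderly conduct $3,400; stalking $147,700; shoplifting $5,000; bribery $84,100.
Stacking rule: highest base plus $17,500 per additional charge. Highest is stalking at $147,700; 3 additional charges → +$52,500. Combined base = $200,200.
Net percentage adjustment: +75% +10% −15% −5% = +65%. $200,200 × 1.65 = $330,330.
$330,330 is within the $425,000 maximum.

$330,330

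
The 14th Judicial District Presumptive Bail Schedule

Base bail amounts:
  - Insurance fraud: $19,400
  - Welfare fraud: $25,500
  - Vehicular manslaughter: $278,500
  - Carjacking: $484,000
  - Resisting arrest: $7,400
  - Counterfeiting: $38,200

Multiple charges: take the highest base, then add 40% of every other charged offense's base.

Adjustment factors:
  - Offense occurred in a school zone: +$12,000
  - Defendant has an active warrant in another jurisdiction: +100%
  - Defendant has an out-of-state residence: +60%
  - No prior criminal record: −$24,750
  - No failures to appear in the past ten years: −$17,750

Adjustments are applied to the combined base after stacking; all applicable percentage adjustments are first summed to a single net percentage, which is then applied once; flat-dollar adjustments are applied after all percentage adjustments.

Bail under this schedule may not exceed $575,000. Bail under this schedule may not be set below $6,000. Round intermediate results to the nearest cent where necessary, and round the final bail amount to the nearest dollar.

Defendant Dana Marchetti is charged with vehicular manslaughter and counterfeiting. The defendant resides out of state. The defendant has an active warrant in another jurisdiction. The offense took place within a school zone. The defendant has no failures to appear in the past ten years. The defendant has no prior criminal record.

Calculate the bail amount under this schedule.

$575,000

Base amounts from the schedule: vehicular manslaughter $278,500; counterfeiting $38,200.
Stacking rule: highest base plus 40% of each additional charge. Highest is vehicular manslaughter at $278,500. Additional: $38,200 × 40% = $15,280. Combined base = $278,500 + $15,280 = $293,780.
Net percentage adjustment: +100% +60% = +160%. $293,780 × 2.6 = $763,828.
Offense occurred in a school zone (+$12,000 flat): $763,828 + $12,000 = $775,828.
No prior criminal record (−$24,750 flat): $775,828 − $24,750 = $751,078.
No failures to appear in the past ten years (−$17,750 flat): $751,078 − $17,750 = $733,328.
Result $733,328 exceeds the maximum of $575,000; bail is capped at $575,000.
$575,000 is at or above the $6,000 minimum.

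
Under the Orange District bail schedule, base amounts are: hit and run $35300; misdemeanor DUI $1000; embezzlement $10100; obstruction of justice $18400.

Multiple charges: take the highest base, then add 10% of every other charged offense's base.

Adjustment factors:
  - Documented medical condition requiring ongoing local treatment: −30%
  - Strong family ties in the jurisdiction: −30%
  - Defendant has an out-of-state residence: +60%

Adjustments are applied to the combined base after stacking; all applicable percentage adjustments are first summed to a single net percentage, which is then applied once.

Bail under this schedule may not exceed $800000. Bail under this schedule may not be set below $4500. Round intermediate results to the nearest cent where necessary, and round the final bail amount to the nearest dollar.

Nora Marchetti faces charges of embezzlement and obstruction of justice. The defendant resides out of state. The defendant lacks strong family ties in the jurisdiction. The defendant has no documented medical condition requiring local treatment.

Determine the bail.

$31056

Base amounts from the schedule: embezzlement $10100; obstruction of justice $18400.
Stacking rule: highest base plus 10% of each additional charge. Highest is obstruction of justice at $18400. Additional: $10100 × 10% = $1010. Combined base = $18400 + $1010 = $19410.
Defendant has an out-of-state residence (+60%): $19410 × 1.6 = $31056.
$31056 is within the $800000 maximum.
$31056 is at or above the $4500 minimum.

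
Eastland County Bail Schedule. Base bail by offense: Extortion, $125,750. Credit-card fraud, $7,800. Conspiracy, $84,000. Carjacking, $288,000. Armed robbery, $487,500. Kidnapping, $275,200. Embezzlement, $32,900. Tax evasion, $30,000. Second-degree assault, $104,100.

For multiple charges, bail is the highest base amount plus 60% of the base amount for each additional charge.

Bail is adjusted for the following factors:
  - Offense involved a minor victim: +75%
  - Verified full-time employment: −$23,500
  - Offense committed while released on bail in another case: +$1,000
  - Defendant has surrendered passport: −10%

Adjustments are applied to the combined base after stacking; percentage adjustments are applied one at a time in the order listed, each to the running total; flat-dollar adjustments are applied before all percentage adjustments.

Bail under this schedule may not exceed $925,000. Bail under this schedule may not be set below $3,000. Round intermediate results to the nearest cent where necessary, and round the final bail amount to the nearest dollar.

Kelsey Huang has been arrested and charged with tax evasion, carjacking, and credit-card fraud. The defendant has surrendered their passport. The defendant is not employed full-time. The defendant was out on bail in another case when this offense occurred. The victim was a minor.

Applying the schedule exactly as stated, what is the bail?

Base amounts from the schedule: tax evasion $30,000; carjacking $288,000; credit-card fraud $7,800.
Stacking rule: highest base plus 60% of each additional charge. Highest is carjacking at $288,000. Additional: $30,000 × 60% = $18,000; $7,800 × 60% = $4,680. Combined base = $288,000 + $22,680 = $310,680.
Offense committed while released on bail in another case (+$1,000 flat): $310,680 + $1,000 = $311,680.
Offense involved a minor victim (+75%): $311,680 × 1.75 = $545,440.
Defendant has surrendered passport (−10%): $545,440 × 0.9 = $490,896.
$490,896 is within the $925,000 maximum.
$490,896 is at or above the $3,000 minimum.

$490,896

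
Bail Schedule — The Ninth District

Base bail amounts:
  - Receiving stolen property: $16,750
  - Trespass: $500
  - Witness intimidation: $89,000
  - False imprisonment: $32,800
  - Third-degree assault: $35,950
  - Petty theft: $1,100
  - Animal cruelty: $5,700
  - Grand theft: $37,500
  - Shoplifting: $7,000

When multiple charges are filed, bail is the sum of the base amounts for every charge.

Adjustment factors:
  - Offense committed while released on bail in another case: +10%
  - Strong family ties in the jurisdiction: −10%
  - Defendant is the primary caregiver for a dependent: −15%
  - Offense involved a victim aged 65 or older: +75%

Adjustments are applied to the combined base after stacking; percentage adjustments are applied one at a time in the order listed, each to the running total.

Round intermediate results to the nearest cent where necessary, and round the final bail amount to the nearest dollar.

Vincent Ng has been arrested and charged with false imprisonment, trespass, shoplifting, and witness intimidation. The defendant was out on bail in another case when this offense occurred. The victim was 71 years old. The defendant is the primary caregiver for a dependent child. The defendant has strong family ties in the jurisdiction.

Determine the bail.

Base amounts from the schedule: false imprisonment $32,800; trespass $500; shoplifting $7,000; witness intimidation $89,000.
Stacking rule: sum of all bases. $32,800 + $500 + $7,000 + $89,000 = $129,300.
Offense committed while released on bail in another case (+10%): $129,300 × 1.1 = $142,230.
Strong family ties in the jurisdiction (−10%): $142,230 × 0.9 = $128,007.
Defendant is the primary caregiver for a dependent (−15%): $128,007 × 0.85 = $108,805.95.
Offense involved a victim aged 65 or older (+75%): $108,805.95 × 1.75 = $190,410.41.
Rounded to the nearest dollar: $190,410.

$190,410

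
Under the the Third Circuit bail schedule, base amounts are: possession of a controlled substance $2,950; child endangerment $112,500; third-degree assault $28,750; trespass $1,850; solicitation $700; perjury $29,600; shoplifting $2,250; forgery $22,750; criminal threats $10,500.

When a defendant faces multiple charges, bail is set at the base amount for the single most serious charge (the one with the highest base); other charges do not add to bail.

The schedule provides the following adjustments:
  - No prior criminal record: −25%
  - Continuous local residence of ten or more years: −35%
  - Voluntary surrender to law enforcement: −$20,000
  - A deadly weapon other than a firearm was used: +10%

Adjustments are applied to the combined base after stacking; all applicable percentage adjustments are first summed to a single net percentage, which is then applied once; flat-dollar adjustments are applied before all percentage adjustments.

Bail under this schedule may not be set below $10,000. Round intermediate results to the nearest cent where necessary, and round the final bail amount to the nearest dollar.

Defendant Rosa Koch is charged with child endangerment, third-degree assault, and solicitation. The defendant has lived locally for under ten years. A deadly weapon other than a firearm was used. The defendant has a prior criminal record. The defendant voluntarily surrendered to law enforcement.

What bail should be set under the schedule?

$101,750

Base amounts from the schedule: child endangerment $112,500; third-degree assault $28,750; solicitation $700.
Stacking rule: use the highest base only. Highest is child endangerment at $112,500. Combined base = $112,500.
Voluntary surrender to law enforcement (−$20,000 flat): $112,500 − $20,000 = $92,500.
A deadly weapon other than a firearm was used (+10%): $92,500 × 1.1 = $101,750.
$101,750 is at or above the $10,000 minimum.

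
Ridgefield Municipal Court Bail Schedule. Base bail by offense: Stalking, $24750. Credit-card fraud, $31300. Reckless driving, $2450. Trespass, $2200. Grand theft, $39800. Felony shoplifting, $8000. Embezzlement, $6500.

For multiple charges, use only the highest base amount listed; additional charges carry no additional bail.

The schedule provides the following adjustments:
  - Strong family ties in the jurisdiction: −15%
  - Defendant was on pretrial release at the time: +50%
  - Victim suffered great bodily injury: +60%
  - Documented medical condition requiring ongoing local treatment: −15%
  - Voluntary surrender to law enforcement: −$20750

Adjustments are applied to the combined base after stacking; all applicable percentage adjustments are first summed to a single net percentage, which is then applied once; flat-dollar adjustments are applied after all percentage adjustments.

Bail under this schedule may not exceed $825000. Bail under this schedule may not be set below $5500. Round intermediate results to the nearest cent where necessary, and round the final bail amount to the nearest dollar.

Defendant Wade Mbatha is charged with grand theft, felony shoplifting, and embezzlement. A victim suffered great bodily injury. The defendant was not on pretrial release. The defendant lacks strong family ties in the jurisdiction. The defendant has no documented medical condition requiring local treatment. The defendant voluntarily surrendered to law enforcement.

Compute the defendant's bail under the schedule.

$42930

Base amounts from the schedule: grand theft $39800; felony shoplifting $8000; embezzlement $6500.
Stacking rule: use the highest base only. Highest is grand theft at $39800. Combined base = $39800.
Victim suffered great bodily injury (+60%): $39800 × 1.6 = $63680.
Voluntary surrender to law enforcement (−$20750 flat): $63680 − $20750 = $42930.
$42930 is within the $825000 maximum.
$42930 is at or above the $5500 minimum.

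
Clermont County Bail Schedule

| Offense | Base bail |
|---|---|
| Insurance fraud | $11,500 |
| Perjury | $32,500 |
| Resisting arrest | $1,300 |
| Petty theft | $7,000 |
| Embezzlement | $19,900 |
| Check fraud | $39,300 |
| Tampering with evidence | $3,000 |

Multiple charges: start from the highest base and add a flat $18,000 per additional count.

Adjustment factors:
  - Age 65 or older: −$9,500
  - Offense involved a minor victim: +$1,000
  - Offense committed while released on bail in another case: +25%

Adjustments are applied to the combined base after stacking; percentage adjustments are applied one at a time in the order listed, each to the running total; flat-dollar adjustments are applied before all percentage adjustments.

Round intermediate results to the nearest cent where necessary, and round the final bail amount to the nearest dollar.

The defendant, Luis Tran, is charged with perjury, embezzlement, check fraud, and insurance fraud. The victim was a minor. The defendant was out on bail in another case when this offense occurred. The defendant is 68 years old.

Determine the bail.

Base amounts from the schedule: perjury $32,500; embezzlement $19,900; check fraud $39,300; insurance fraud $11,500.
Stacking rule: highest base plus $18,000 per additional charge. Highest is check fraud at $39,300; 3 additional charges → +$54,000. Combined base = $93,300.
Age 65 or older (−$9,500 flat): $93,300 − $9,500 = $83,800.
Offense involved a minor victim (+$1,000 flat): $83,800 + $1,000 = $84,800.
Offense committed while released on bail in another case (+25%): $84,800 × 1.25 = $106,000.

$106,000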